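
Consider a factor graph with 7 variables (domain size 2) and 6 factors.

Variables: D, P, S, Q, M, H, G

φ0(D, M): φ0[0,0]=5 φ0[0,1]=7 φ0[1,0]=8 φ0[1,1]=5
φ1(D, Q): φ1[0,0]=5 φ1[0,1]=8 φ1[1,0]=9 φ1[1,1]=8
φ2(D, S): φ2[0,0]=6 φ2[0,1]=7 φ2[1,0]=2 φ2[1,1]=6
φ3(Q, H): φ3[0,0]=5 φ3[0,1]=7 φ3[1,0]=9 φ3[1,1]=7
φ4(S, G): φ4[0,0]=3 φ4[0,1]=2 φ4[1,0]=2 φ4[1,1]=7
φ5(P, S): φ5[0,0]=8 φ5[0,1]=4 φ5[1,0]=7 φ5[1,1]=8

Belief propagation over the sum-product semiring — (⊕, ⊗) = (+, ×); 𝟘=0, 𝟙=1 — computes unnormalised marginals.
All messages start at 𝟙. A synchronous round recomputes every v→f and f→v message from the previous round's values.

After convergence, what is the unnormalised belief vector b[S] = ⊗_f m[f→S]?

init: all messages = 𝟙 over 2 values
r1 m[φ0→D] = [12, 13]
r1 m[φ0→M] = [13, 12]
r1 m[φ1→D] = [13, 17]
r1 m[φ1→Q] = [14, 16]
r1 m[φ2→D] = [13, 8]
r1 m[φ2→S] = [8, 13]
r1 m[φ3→Q] = [12, 16]
r1 m[φ3→H] = [14, 14]
r1 m[φ4→S] = [5, 9]
r1 m[φ4→G] = [5, 9]
r1 m[φ5→P] = [12, 15]
r1 m[φ5→S] = [15, 12]
r1 m[D→φ0] = [1, 1]
r1 m[D→φ1] = [1, 1]
r1 m[D→φ2] = [1, 1]
r1 m[P→φ5] = [1, 1]
r1 m[S→φ2] = [1, 1]
r1 m[S→φ4] = [1, 1]
r1 m[S→φ5] = [1, 1]
r1 m[Q→φ1] = [1, 1]
r1 m[Q→φ3] = [1, 1]
r1 m[M→φ0] = [1, 1]
r1 m[H→φ3] = [1, 1]
r1 m[G→φ4] = [1, 1]
r2 m[φ0→D] = [12, 13]
r2 m[φ0→M] = [13, 12]
r2 m[φ1→D] = [13, 17]
r2 m[φ1→Q] = [14, 16]
r2 m[φ2→D] = [13, 8]
r2 m[φ2→S] = [8, 13]
r2 m[φ3→Q] = [12, 16]
r2 m[φ3→H] = [14, 14]
r2 m[φ4→S] = [5, 9]
r2 m[φ4→G] = [5, 9]
r2 m[φ5→P] = [12, 15]
r2 m[φ5→S] = [15, 12]
r2 m[D→φ0] = [169, 136]
r2 m[D→φ1] = [156, 104]
r2 m[D→φ2] = [156, 221]
r2 m[P→φ5] = [1, 1]
r2 m[S→φ2] = [75, 108]
r2 m[S→φ4] = [120, 156]
r2 m[S→φ5] = [40, 117]
r2 m[Q→φ1] = [12, 16]
r2 m[Q→φ3] = [14, 16]
r2 m[M→φ0] = [1, 1]
r2 m[H→φ3] = [1, 1]
r2 m[G→φ4] = [1, 1]
r3 m[φ0→D] = [12, 13]
r3 m[φ0→M] = [1933, 1863]
r3 m[φ1→D] = [188, 236]
r3 m[φ1→Q] = [1716, 2080]
r3 m[φ2→D] = [1206, 798]
r3 m[φ2→S] = [1378, 2418]
r3 m[φ3→Q] = [12, 16]
r3 m[φ3→H] = [214, 210]
r3 m[φ4→S] = [5, 9]
r3 m[φ4→G] = [672, 1332]
r3 m[φ5→P] = [788, 1216]
r3 m[φ5→S] = [15, 12]
r3 m[D→φ0] = [169, 136]
r3 m[D→φ1] = [156, 104]
r3 m[D→φ2] = [156, 221]
r3 m[P→φ5] = [1, 1]
r3 m[S→φ2] = [75, 108]
r3 m[S→φ4] = [120, 156]
r3 m[S→φ5] = [40, 117]
r3 m[Q→φ1] = [12, 16]
r3 m[Q→φ3] = [14, 16]
r3 m[M→φ0] = [1, 1]
r3 m[H→φ3] = [1, 1]
r3 m[G→φ4] = [1, 1]
r4 m[φ0→D] = [12, 13]
r4 m[φ0→M] = [1933, 1863]
r4 m[φ1→D] = [188, 236]
r4 m[φ1→Q] = [1716, 2080]
r4 m[φ2→D] = [1206, 798]
r4 m[φ2→S] = [1378, 2418]
r4 m[φ3→Q] = [12, 16]
r4 m[φ3→H] = [214, 210]
r4 m[φ4→S] = [5, 9]
r4 m[φ4→G] = [672, 1332]
r4 m[φ5→P] = [788, 1216]
r4 m[φ5→S] = [15, 12]
r4 m[D→φ0] = [226728, 188328]
r4 m[D→φ1] = [14472, 10374]
r4 m[D→φ2] = [2256, 3068]
r4 m[P→φ5] = [1, 1]
r4 m[S→φ2] = [75, 108]
r4 m[S→φ4] = [20670, 29016]
r4 m[S→φ5] = [6890, 21762]
r4 m[Q→φ1] = [12, 16]
r4 m[Q→φ3] = [1716, 2080]
r4 m[M→φ0] = [1, 1]
r4 m[H→φ3] = [1, 1]
r4 m[G→φ4] = [1, 1]
r5 m[φ0→D] = [12, 13]
r5 m[φ0→M] = [2640264, 2528736]
r5 m[φ1→D] = [188, 236]
r5 m[φ1→Q] = [165726, 198768]
r5 m[φ2→D] = [1206, 798]
r5 m[φ2→S] = [19672, 34200]
r5 m[φ3→Q] = [12, 16]
r5 m[φ3→H] = [27300, 26572]
r5 m[φ4→S] = [5, 9]
r5 m[φ4→G] = [120042, 244452]
r5 m[φ5→P] = [142168, 222326]
r5 m[φ5→S] = [15, 12]
r5 m[D→φ0] = [226728, 188328]
r5 m[D→φ1] = [14472, 10374]
r5 m[D→φ2] = [2256, 3068]
r5 m[P→φ5] = [1, 1]
r5 m[S→φ2] = [75, 108]
r5 m[S→φ4] = [20670, 29016]
r5 m[S→φ5] = [6890, 21762]
r5 m[Q→φ1] = [12, 16]
r5 m[Q→φ3] = [1716, 2080]
r5 m[M→φ0] = [1, 1]
r5 m[H→φ3] = [1, 1]
r5 m[G→φ4] = [1, 1]
r6 m[φ0→D] = [12, 13]
r6 m[φ0→M] = [2640264, 2528736]
r6 m[φ1→D] = [188, 236]
r6 m[φ1→Q] = [165726, 198768]
r6 m[φ2→D] = [1206, 798]
r6 m[φ2→S] = [19672, 34200]
r6 m[φ3→Q] = [12, 16]
r6 m[φ3→H] = [27300, 26572]
r6 m[φ4→S] = [5, 9]
r6 m[φ4→G] = [120042, 244452]
r6 m[φ5→P] = [142168, 222326]
r6 m[φ5→S] = [15, 12]
r6 m[D→φ0] = [226728, 188328]
r6 m[D→φ1] = [14472, 10374]
r6 m[D→φ2] = [2256, 3068]
r6 m[P→φ5] = [1, 1]
r6 m[S→φ2] = [75, 108]
r6 m[S→φ4] = [295080, 410400]
r6 m[S→φ5] = [98360, 307800]
r6 m[Q→φ1] = [12, 16]
r6 m[Q→φ3] = [165726, 198768]
r6 m[M→φ0] = [1, 1]
r6 m[H→φ3] = [1, 1]
r6 m[G→φ4] = [1, 1]
r7 m[φ0→D] = [12, 13]
r7 m[φ0→M] = [2640264, 2528736]
r7 m[φ1→D] = [188, 236]
r7 m[φ1→Q] = [165726, 198768]
r7 m[φ2→D] = [1206, 798]
r7 m[φ2→S] = [19672, 34200]
r7 m[φ3→Q] = [12, 16]
r7 m[φ3→H] = [2617542, 2551458]
r7 m[φ4→S] = [5, 9]
r7 m[φ4→G] = [1706040, 3462960]
r7 m[φ5→P] = [2018080, 3150920]
r7 m[φ5→S] = [15, 12]
r7 m[D→φ0] = [226728, 188328]
r7 m[D→φ1] = [14472, 10374]
r7 m[D→φ2] = [2256, 3068]
r7 m[P→φ5] = [1, 1]
r7 m[S→φ2] = [75, 108]
r7 m[S→φ4] = [295080, 410400]
r7 m[S→φ5] = [98360, 307800]
r7 m[Q→φ1] = [12, 16]
r7 m[Q→φ3] = [165726, 198768]
r7 m[M→φ0] = [1, 1]
r7 m[H→φ3] = [1, 1]
r7 m[G→φ4] = [1, 1]
r8 m[φ0→D] = [12, 13]
r8 m[φ0→M] = [2640264, 2528736]
r8 m[φ1→D] = [188, 236]
r8 m[φ1→Q] = [165726, 198768]
r8 m[φ2→D] = [1206, 798]
r8 m[φ2→S] = [19672, 34200]
r8 m[φ3→Q] = [12, 16]
r8 m[φ3→H] = [2617542, 2551458]
r8 m[φ4→S] = [5, 9]
r8 m[φ4→G] = [1706040, 3462960]
r8 m[φ5→P] = [2018080, 3150920]
r8 m[φ5→S] = [15, 12]
r8 m[D→φ0] = [226728, 188328]
r8 m[D→φ1] = [14472, 10374]
r8 m[D→φ2] = [2256, 3068]
r8 m[P→φ5] = [1, 1]
r8 m[S→φ2] = [75, 108]
r8 m[S→φ4] = [295080, 410400]
r8 m[S→φ5] = [98360, 307800]
r8 m[Q→φ1] = [12, 16]
r8 m[Q→φ3] = [165726, 198768]
r8 m[M→φ0] = [1, 1]
r8 m[H→φ3] = [1, 1]
r8 m[G→φ4] = [1, 1]
fixed point reached at round 8
b[S] = ⊗ incoming = [1475400, 3693600]

b[S] = [1475400, 3693600]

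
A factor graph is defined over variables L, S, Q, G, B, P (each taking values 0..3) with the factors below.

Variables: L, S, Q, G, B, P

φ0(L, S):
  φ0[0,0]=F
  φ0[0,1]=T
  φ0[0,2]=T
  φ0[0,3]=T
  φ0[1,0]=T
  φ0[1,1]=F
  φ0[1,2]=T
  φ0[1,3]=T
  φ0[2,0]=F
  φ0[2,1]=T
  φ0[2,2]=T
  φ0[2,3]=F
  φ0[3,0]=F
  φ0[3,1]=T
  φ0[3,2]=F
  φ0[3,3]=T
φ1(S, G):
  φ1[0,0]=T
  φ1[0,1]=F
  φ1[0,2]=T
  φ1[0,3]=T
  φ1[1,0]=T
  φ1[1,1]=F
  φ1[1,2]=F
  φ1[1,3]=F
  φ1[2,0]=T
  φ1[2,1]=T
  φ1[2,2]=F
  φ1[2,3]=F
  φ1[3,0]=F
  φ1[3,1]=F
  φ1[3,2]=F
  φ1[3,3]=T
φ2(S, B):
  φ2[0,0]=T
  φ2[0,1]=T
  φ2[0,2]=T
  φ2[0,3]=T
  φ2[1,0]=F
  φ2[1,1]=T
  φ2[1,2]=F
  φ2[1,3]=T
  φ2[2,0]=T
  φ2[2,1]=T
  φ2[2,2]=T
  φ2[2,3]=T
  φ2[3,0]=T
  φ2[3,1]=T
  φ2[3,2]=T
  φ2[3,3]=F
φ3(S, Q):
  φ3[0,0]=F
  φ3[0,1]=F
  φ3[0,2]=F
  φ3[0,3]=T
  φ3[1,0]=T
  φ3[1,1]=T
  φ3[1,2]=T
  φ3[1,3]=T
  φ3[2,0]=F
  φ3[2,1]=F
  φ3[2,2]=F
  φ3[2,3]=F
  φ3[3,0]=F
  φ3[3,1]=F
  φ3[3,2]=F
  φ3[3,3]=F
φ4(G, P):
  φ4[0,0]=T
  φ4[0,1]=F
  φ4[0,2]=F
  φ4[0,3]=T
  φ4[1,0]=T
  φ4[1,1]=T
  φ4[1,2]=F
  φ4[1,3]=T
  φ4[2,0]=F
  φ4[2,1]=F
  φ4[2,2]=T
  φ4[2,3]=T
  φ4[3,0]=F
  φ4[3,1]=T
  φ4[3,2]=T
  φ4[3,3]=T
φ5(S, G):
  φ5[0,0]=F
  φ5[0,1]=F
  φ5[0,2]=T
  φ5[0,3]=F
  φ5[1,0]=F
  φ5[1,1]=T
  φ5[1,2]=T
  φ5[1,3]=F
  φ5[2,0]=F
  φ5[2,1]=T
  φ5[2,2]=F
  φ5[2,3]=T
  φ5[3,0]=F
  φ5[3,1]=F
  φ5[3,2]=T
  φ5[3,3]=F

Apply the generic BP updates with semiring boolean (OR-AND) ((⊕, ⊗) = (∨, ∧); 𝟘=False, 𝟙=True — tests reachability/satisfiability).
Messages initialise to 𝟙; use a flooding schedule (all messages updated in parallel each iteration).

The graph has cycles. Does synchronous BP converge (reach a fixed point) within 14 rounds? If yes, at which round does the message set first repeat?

CONVERGED at round 9

init: all messages = 𝟙 over 4 values
r1 m[φ0→L] = [T, T, T, T]
r1 m[φ0→S] = [T, T, T, T]
r1 m[φ1→S] = [T, T, T, T]
r1 m[φ1→G] = [T, T, T, T]
r1 m[φ2→S] = [T, T, T, T]
r1 m[φ2→B] = [T, T, T, T]
r1 m[φ3→S] = [T, T, F, F]
r1 m[φ3→Q] = [T, T, T, T]
r1 m[φ4→G] = [T, T, T, T]
r1 m[φ4→P] = [T, T, T, T]
r1 m[φ5→S] = [T, T, T, T]
r1 m[φ5→G] = [F, T, T, T]
r1 m[L→φ0] = [T, T, T, T]
r1 m[S→φ0] = [T, T, T, T]
r1 m[S→φ1] = [T, T, T, T]
r1 m[S→φ2] = [T, T, T, T]
r1 m[S→φ3] = [T, T, T, T]
r1 m[S→φ5] = [T, T, T, T]
r1 m[Q→φ3] = [T, T, T, T]
r1 m[G→φ1] = [T, T, T, T]
r1 m[G→φ4] = [T, T, T, T]
r1 m[G→φ5] = [T, T, T, T]
r1 m[B→φ2] = [T, T, T, T]
r1 m[P→φ4] = [T, T, T, T]
r2 m[φ0→L] = [T, T, T, T]
r2 m[φ0→S] = [T, T, T, T]
r2 m[φ1→S] = [T, T, T, T]
r2 m[φ1→G] = [T, T, T, T]
r2 m[φ2→S] = [T, T, T, T]
r2 m[φ2→B] = [T, T, T, T]
r2 m[φ3→S] = [T, T, F, F]
r2 m[φ3→Q] = [T, T, T, T]
r2 m[φ4→G] = [T, T, T, T]
r2 m[φ4→P] = [T, T, T, T]
r2 m[φ5→S] = [T, T, T, T]
r2 m[φ5→G] = [F, T, T, T]
r2 m[L→φ0] = [T, T, T, T]
r2 m[S→φ0] = [T, T, F, F]
r2 m[S→φ1] = [T, T, F, F]
r2 m[S→φ2] = [T, T, F, F]
r2 m[S→φ3] = [T, T, T, T]
r2 m[S→φ5] = [T, T, F, F]
r2 m[Q→φ3] = [T, T, T, T]
r2 m[G→φ1] = [F, T, T, T]
r2 m[G→φ4] = [F, T, T, T]
r2 m[G→φ5] = [T, T, T, T]
r2 m[B→φ2] = [T, T, T, T]
r2 m[P→φ4] = [T, T, T, T]
r3 m[φ0→L] = [T, T, T, T]
r3 m[φ0→S] = [T, T, T, T]
r3 m[φ1→S] = [T, F, T, T]
r3 m[φ1→G] = [T, F, T, T]
r3 m[φ2→S] = [T, T, T, T]
r3 m[φ2→B] = [T, T, T, T]
r3 m[φ3→S] = [T, T, F, F]
r3 m[φ3→Q] = [T, T, T, T]
r3 m[φ4→G] = [T, T, T, T]
r3 m[φ4→P] = [T, T, T, T]
r3 m[φ5→S] = [T, T, T, T]
r3 m[φ5→G] = [F, T, T, F]
r3 m[L→φ0] = [T, T, T, T]
r3 m[S→φ0] = [T, T, F, F]
r3 m[S→φ1] = [T, T, F, F]
r3 m[S→φ2] = [T, T, F, F]
r3 m[S→φ3] = [T, T, T, T]
r3 m[S→φ5] = [T, T, F, F]
r3 m[Q→φ3] = [T, T, T, T]
r3 m[G→φ1] = [F, T, T, T]
r3 m[G→φ4] = [F, T, T, T]
r3 m[G→φ5] = [T, T, T, T]
r3 m[B→φ2] = [T, T, T, T]
r3 m[P→φ4] = [T, T, T, T]
r4 m[φ0→L] = [T, T, T, T]
r4 m[φ0→S] = [T, T, T, T]
r4 m[φ1→S] = [T, F, T, T]
r4 m[φ1→G] = [T, F, T, T]
r4 m[φ2→S] = [T, T, T, T]
r4 m[φ2→B] = [T, T, T, T]
r4 m[φ3→S] = [T, T, F, F]
r4 m[φ3→Q] = [T, T, T, T]
r4 m[φ4→G] = [T, T, T, T]
r4 m[φ4→P] = [T, T, T, T]
r4 m[φ5→S] = [T, T, T, T]
r4 m[φ5→G] = [F, T, T, F]
r4 m[L→φ0] = [T, T, T, T]
r4 m[S→φ0] = [T, F, F, F]
r4 m[S→φ1] = [T, T, F, F]
r4 m[S→φ2] = [T, F, F, F]
r4 m[S→φ3] = [T, F, T, T]
r4 m[S→φ5] = [T, F, F, F]
r4 m[Q→φ3] = [T, T, T, T]
r4 m[G→φ1] = [F, T, T, F]
r4 m[G→φ4] = [F, F, T, F]
r4 m[G→φ5] = [T, F, T, T]
r4 m[B→φ2] = [T, T, T, T]
r4 m[P→φ4] = [T, T, T, T]
r5 m[φ0→L] = [F, T, F, F]
r5 m[φ0→S] = [T, T, T, T]
r5 m[φ1→S] = [T, F, T, F]
r5 m[φ1→G] = [T, F, T, T]
r5 m[φ2→S] = [T, T, T, T]
r5 m[φ2→B] = [T, T, T, T]
r5 m[φ3→S] = [T, T, F, F]
r5 m[φ3→Q] = [F, F, F, T]
r5 m[φ4→G] = [T, T, T, T]
r5 m[φ4→P] = [F, F, T, T]
r5 m[φ5→S] = [T, T, T, T]
r5 m[φ5→G] = [F, F, T, F]
r5 m[L→φ0] = [T, T, T, T]
r5 m[S→φ0] = [T, F, F, F]
r5 m[S→φ1] = [T, T, F, F]
r5 m[S→φ2] = [T, F, F, F]
r5 m[S→φ3] = [T, F, T, T]
r5 m[S→φ5] = [T, F, F, F]
r5 m[Q→φ3] = [T, T, T, T]
r5 m[G→φ1] = [F, T, T, F]
r5 m[G→φ4] = [F, F, T, F]
r5 m[G→φ5] = [T, F, T, T]
r5 m[B→φ2] = [T, T, T, T]
r5 m[P→φ4] = [T, T, T, T]
r6 m[φ0→L] = [F, T, F, F]
r6 m[φ0→S] = [T, T, T, T]
r6 m[φ1→S] = [T, F, T, F]
r6 m[φ1→G] = [T, F, T, T]
r6 m[φ2→S] = [T, T, T, T]
r6 m[φ2→B] = [T, T, T, T]
r6 m[φ3→S] = [T, T, F, F]
r6 m[φ3→Q] = [F, F, F, T]
r6 m[φ4→G] = [T, T, T, T]
r6 m[φ4→P] = [F, F, T, T]
r6 m[φ5→S] = [T, T, T, T]
r6 m[φ5→G] = [F, F, T, F]
r6 m[L→φ0] = [T, T, T, T]
r6 m[S→φ0] = [T, F, F, F]
r6 m[S→φ1] = [T, T, F, F]
r6 m[S→φ2] = [T, F, F, F]
r6 m[S→φ3] = [T, F, T, F]
r6 m[S→φ5] = [T, F, F, F]
r6 m[Q→φ3] = [T, T, T, T]
r6 m[G→φ1] = [F, F, T, F]
r6 m[G→φ4] = [F, F, T, F]
r6 m[G→φ5] = [T, F, T, T]
r6 m[B→φ2] = [T, T, T, T]
r6 m[P→φ4] = [T, T, T, T]
r7 m[φ0→L] = [F, T, F, F]
r7 m[φ0→S] = [T, T, T, T]
r7 m[φ1→S] = [T, F, F, F]
r7 m[φ1→G] = [T, F, T, T]
r7 m[φ2→S] = [T, T, T, T]
r7 m[φ2→B] = [T, T, T, T]
r7 m[φ3→S] = [T, T, F, F]
r7 m[φ3→Q] = [F, F, F, T]
r7 m[φ4→G] = [T, T, T, T]
r7 m[φ4→P] = [F, F, T, T]
r7 m[φ5→S] = [T, T, T, T]
r7 m[φ5→G] = [F, F, T, F]
r7 m[L→φ0] = [T, T, T, T]
r7 m[S→φ0] = [T, F, F, F]
r7 m[S→φ1] = [T, T, F, F]
r7 m[S→φ2] = [T, F, F, F]
r7 m[S→φ3] = [T, F, T, F]
r7 m[S→φ5] = [T, F, F, F]
r7 m[Q→φ3] = [T, T, T, T]
r7 m[G→φ1] = [F, F, T, F]
r7 m[G→φ4] = [F, F, T, F]
r7 m[G→φ5] = [T, F, T, T]
r7 m[B→φ2] = [T, T, T, T]
r7 m[P→φ4] = [T, T, T, T]
r8 m[φ0→L] = [F, T, F, F]
r8 m[φ0→S] = [T, T, T, T]
r8 m[φ1→S] = [T, F, F, F]
r8 m[φ1→G] = [T, F, T, T]
r8 m[φ2→S] = [T, T, T, T]
r8 m[φ2→B] = [T, T, T, T]
r8 m[φ3→S] = [T, T, F, F]
r8 m[φ3→Q] = [F, F, F, T]
r8 m[φ4→G] = [T, T, T, T]
r8 m[φ4→P] = [F, F, T, T]
r8 m[φ5→S] = [T, T, T, T]
r8 m[φ5→G] = [F, F, T, F]
r8 m[L→φ0] = [T, T, T, T]
r8 m[S→φ0] = [T, F, F, F]
r8 m[S→φ1] = [T, T, F, F]
r8 m[S→φ2] = [T, F, F, F]
r8 m[S→φ3] = [T, F, F, F]
r8 m[S→φ5] = [T, F, F, F]
r8 m[Q→φ3] = [T, T, T, T]
r8 m[G→φ1] = [F, F, T, F]
r8 m[G→φ4] = [F, F, T, F]
r8 m[G→φ5] = [T, F, T, T]
r8 m[B→φ2] = [T, T, T, T]
r8 m[P→φ4] = [T, T, T, T]
r9 m[φ0→L] = [F, T, F, F]
r9 m[φ0→S] = [T, T, T, T]
r9 m[φ1→S] = [T, F, F, F]
r9 m[φ1→G] = [T, F, T, T]
r9 m[φ2→S] = [T, T, T, T]
r9 m[φ2→B] = [T, T, T, T]
r9 m[φ3→S] = [T, T, F, F]
r9 m[φ3→Q] = [F, F, F, T]
r9 m[φ4→G] = [T, T, T, T]
r9 m[φ4→P] = [F, F, T, T]
r9 m[φ5→S] = [T, T, T, T]
r9 m[φ5→G] = [F, F, T, F]
r9 m[L→φ0] = [T, T, T, T]
r9 m[S→φ0] = [T, F, F, F]
r9 m[S→φ1] = [T, T, F, F]
r9 m[S→φ2] = [T, F, F, F]
r9 m[S→φ3] = [T, F, F, F]
r9 m[S→φ5] = [T, F, F, F]
r9 m[Q→φ3] = [T, T, T, T]
r9 m[G→φ1] = [F, F, T, F]
r9 m[G→φ4] = [F, F, T, F]
r9 m[G→φ5] = [T, F, T, T]
r9 m[B→φ2] = [T, T, T, T]
r9 m[P→φ4] = [T, T, T, T]
fixed point reached at round 9
messages reach a fixed point at round 9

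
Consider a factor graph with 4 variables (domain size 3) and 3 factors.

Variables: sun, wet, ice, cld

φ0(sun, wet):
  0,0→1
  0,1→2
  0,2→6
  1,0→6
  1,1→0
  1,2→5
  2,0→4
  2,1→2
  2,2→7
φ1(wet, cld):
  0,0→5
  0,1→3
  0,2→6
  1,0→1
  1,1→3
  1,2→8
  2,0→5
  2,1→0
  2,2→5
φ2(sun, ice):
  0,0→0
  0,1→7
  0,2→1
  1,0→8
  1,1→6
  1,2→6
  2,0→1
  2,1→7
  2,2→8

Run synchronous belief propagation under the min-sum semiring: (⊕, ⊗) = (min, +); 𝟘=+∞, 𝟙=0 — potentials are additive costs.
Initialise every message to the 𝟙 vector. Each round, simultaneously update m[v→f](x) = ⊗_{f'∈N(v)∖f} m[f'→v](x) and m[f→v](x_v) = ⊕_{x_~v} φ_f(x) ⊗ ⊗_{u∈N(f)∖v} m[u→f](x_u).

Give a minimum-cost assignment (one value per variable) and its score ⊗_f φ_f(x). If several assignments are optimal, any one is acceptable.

init: all messages = 𝟙 over 3 values
r1 m[φ0→sun] = [1, 0, 2]
r1 m[φ0→wet] = [1, 0, 5]
r1 m[φ1→wet] = [3, 1, 0]
r1 m[φ1→cld] = [1, 0, 5]
r1 m[φ2→sun] = [0, 6, 1]
r1 m[φ2→ice] = [0, 6, 1]
r1 m[sun→φ0] = [0, 0, 0]
r1 m[sun→φ2] = [0, 0, 0]
r1 m[wet→φ0] = [0, 0, 0]
r1 m[wet→φ1] = [0, 0, 0]
r1 m[ice→φ2] = [0, 0, 0]
r1 m[cld→φ1] = [0, 0, 0]
r2 m[φ0→sun] = [1, 0, 2]
r2 m[φ0→wet] = [1, 0, 5]
r2 m[φ1→wet] = [3, 1, 0]
r2 m[φ1→cld] = [1, 0, 5]
r2 m[φ2→sun] = [0, 6, 1]
r2 m[φ2→ice] = [0, 6, 1]
r2 m[sun→φ0] = [0, 6, 1]
r2 m[sun→φ2] = [1, 0, 2]
r2 m[wet→φ0] = [3, 1, 0]
r2 m[wet→φ1] = [1, 0, 5]
r2 m[ice→φ2] = [0, 0, 0]
r2 m[cld→φ1] = [0, 0, 0]
r3 m[φ0→sun] = [3, 1, 3]
r3 m[φ0→wet] = [1, 2, 6]
r3 m[φ1→wet] = [3, 1, 0]
r3 m[φ1→cld] = [1, 3, 7]
r3 m[φ2→sun] = [0, 6, 1]
r3 m[φ2→ice] = [1, 6, 2]
r3 m[sun→φ0] = [0, 6, 1]
r3 m[sun→φ2] = [1, 0, 2]
r3 m[wet→φ0] = [3, 1, 0]
r3 m[wet→φ1] = [1, 0, 5]
r3 m[ice→φ2] = [0, 0, 0]
r3 m[cld→φ1] = [0, 0, 0]
r4 m[φ0→sun] = [3, 1, 3]
r4 m[φ0→wet] = [1, 2, 6]
r4 m[φ1→wet] = [3, 1, 0]
r4 m[φ1→cld] = [1, 3, 7]
r4 m[φ2→sun] = [0, 6, 1]
r4 m[φ2→ice] = [1, 6, 2]
r4 m[sun→φ0] = [0, 6, 1]
r4 m[sun→φ2] = [3, 1, 3]
r4 m[wet→φ0] = [3, 1, 0]
r4 m[wet→φ1] = [1, 2, 6]
r4 m[ice→φ2] = [0, 0, 0]
r4 m[cld→φ1] = [0, 0, 0]
r5 m[φ0→sun] = [3, 1, 3]
r5 m[φ0→wet] = [1, 2, 6]
r5 m[φ1→wet] = [3, 1, 0]
r5 m[φ1→cld] = [3, 4, 7]
r5 m[φ2→sun] = [0, 6, 1]
r5 m[φ2→ice] = [3, 7, 4]
r5 m[sun→φ0] = [0, 6, 1]
r5 m[sun→φ2] = [3, 1, 3]
r5 m[wet→φ0] = [3, 1, 0]
r5 m[wet→φ1] = [1, 2, 6]
r5 m[ice→φ2] = [0, 0, 0]
r5 m[cld→φ1] = [0, 0, 0]
r6 m[φ0→sun] = [3, 1, 3]
r6 m[φ0→wet] = [1, 2, 6]
r6 m[φ1→wet] = [3, 1, 0]
r6 m[φ1→cld] = [3, 4, 7]
r6 m[φ2→sun] = [0, 6, 1]
r6 m[φ2→ice] = [3, 7, 4]
r6 m[sun→φ0] = [0, 6, 1]
r6 m[sun→φ2] = [3, 1, 3]
r6 m[wet→φ0] = [3, 1, 0]
r6 m[wet→φ1] = [1, 2, 6]
r6 m[ice→φ2] = [0, 0, 0]
r6 m[cld→φ1] = [0, 0, 0]
fixed point reached at round 6
traceback from sun: (sun=0, wet=1, ice=0, cld=0), score=3

assignment: (sun=0, wet=1, ice=0, cld=0); score = 3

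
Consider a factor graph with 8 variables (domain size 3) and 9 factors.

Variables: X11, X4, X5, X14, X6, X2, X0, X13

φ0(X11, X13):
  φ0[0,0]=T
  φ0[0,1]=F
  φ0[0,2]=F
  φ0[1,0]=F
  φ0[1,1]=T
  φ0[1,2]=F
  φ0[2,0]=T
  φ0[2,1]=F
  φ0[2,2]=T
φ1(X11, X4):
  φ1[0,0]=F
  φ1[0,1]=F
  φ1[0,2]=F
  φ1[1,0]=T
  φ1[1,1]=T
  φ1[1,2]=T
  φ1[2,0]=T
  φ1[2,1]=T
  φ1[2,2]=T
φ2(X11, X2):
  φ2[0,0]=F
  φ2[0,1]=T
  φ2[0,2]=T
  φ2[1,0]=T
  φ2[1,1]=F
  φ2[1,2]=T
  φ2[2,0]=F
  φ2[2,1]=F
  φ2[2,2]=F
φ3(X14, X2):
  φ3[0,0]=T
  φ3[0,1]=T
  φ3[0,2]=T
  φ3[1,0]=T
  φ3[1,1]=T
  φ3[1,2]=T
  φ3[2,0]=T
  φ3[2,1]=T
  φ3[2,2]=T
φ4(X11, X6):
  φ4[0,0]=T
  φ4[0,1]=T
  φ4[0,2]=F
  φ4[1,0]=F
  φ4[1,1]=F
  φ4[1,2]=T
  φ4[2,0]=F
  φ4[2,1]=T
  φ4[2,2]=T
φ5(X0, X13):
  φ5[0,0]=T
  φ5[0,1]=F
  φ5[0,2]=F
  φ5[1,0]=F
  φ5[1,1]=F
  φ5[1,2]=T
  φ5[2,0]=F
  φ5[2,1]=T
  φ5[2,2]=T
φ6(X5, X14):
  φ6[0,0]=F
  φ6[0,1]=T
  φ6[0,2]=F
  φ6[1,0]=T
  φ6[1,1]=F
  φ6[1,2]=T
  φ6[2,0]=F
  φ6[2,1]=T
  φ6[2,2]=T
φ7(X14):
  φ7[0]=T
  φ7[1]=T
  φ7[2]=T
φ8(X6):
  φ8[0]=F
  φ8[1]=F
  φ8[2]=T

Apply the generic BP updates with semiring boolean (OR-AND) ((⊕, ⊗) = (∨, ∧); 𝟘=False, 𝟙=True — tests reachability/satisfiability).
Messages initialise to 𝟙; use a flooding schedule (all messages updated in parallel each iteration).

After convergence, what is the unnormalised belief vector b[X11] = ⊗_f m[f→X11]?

b[X11] = [F, T, F]

init: all messages = 𝟙 over 3 values
r1 m[φ0→X11] = [T, T, T]
r1 m[φ0→X13] = [T, T, T]
r1 m[φ1→X11] = [F, T, T]
r1 m[φ1→X4] = [T, T, T]
r1 m[φ2→X11] = [T, T, F]
r1 m[φ2→X2] = [T, T, T]
r1 m[φ3→X14] = [T, T, T]
r1 m[φ3→X2] = [T, T, T]
r1 m[φ4→X11] = [T, T, T]
r1 m[φ4→X6] = [T, T, T]
r1 m[φ5→X0] = [T, T, T]
r1 m[φ5→X13] = [T, T, T]
r1 m[φ6→X5] = [T, T, T]
r1 m[φ6→X14] = [T, T, T]
r1 m[φ7→X14] = [T, T, T]
r1 m[φ8→X6] = [F, F, T]
r1 m[X11→φ0] = [T, T, T]
r1 m[X11→φ1] = [T, T, T]
r1 m[X11→φ2] = [T, T, T]
r1 m[X11→φ4] = [T, T, T]
r1 m[X4→φ1] = [T, T, T]
r1 m[X5→φ6] = [T, T, T]
r1 m[X14→φ3] = [T, T, T]
r1 m[X14→φ6] = [T, T, T]
r1 m[X14→φ7] = [T, T, T]
r1 m[X6→φ4] = [T, T, T]
r1 m[X6→φ8] = [T, T, T]
r1 m[X2→φ2] = [T, T, T]
r1 m[X2→φ3] = [T, T, T]
r1 m[X0→φ5] = [T, T, T]
r1 m[X13→φ0] = [T, T, T]
r1 m[X13→φ5] = [T, T, T]
r2 m[φ0→X11] = [T, T, T]
r2 m[φ0→X13] = [T, T, T]
r2 m[φ1→X11] = [F, T, T]
r2 m[φ1→X4] = [T, T, T]
r2 m[φ2→X11] = [T, T, F]
r2 m[φ2→X2] = [T, T, T]
r2 m[φ3→X14] = [T, T, T]
r2 m[φ3→X2] = [T, T, T]
r2 m[φ4→X11] = [T, T, T]
r2 m[φ4→X6] = [T, T, T]
r2 m[φ5→X0] = [T, T, T]
r2 m[φ5→X13] = [T, T, T]
r2 m[φ6→X5] = [T, T, T]
r2 m[φ6→X14] = [T, T, T]
r2 m[φ7→X14] = [T, T, T]
r2 m[φ8→X6] = [F, F, T]
r2 m[X11→φ0] = [F, T, F]
r2 m[X11→φ1] = [T, T, F]
r2 m[X11→φ2] = [F, T, T]
r2 m[X11→φ4] = [F, T, F]
r2 m[X4→φ1] = [T, T, T]
r2 m[X5→φ6] = [T, T, T]
r2 m[X14→φ3] = [T, T, T]
r2 m[X14→φ6] = [T, T, T]
r2 m[X14→φ7] = [T, T, T]
r2 m[X6→φ4] = [F, F, T]
r2 m[X6→φ8] = [T, T, T]
r2 m[X2→φ2] = [T, T, T]
r2 m[X2→φ3] = [T, T, T]
r2 m[X0→φ5] = [T, T, T]
r2 m[X13→φ0] = [T, T, T]
r2 m[X13→φ5] = [T, T, T]
r3 m[φ0→X11] = [T, T, T]
r3 m[φ0→X13] = [F, T, F]
r3 m[φ1→X11] = [F, T, T]
r3 m[φ1→X4] = [T, T, T]
r3 m[φ2→X11] = [T, T, F]
r3 m[φ2→X2] = [T, F, T]
r3 m[φ3→X14] = [T, T, T]
r3 m[φ3→X2] = [T, T, T]
r3 m[φ4→X11] = [F, T, T]
r3 m[φ4→X6] = [F, F, T]
r3 m[φ5→X0] = [T, T, T]
r3 m[φ5→X13] = [T, T, T]
r3 m[φ6→X5] = [T, T, T]
r3 m[φ6→X14] = [T, T, T]
r3 m[φ7→X14] = [T, T, T]
r3 m[φ8→X6] = [F, F, T]
r3 m[X11→φ0] = [F, T, F]
r3 m[X11→φ1] = [T, T, F]
r3 m[X11→φ2] = [F, T, T]
r3 m[X11→φ4] = [F, T, F]
r3 m[X4→φ1] = [T, T, T]
r3 m[X5→φ6] = [T, T, T]
r3 m[X14→φ3] = [T, T, T]
r3 m[X14→φ6] = [T, T, T]
r3 m[X14→φ7] = [T, T, T]
r3 m[X6→φ4] = [F, F, T]
r3 m[X6→φ8] = [T, T, T]
r3 m[X2→φ2] = [T, T, T]
r3 m[X2→φ3] = [T, T, T]
r3 m[X0→φ5] = [T, T, T]
r3 m[X13→φ0] = [T, T, T]
r3 m[X13→φ5] = [T, T, T]
r4 m[φ0→X11] = [T, T, T]
r4 m[φ0→X13] = [F, T, F]
r4 m[φ1→X11] = [F, T, T]
r4 m[φ1→X4] = [T, T, T]
r4 m[φ2→X11] = [T, T, F]
r4 m[φ2→X2] = [T, F, T]
r4 m[φ3→X14] = [T, T, T]
r4 m[φ3→X2] = [T, T, T]
r4 m[φ4→X11] = [F, T, T]
r4 m[φ4→X6] = [F, F, T]
r4 m[φ5→X0] = [T, T, T]
r4 m[φ5→X13] = [T, T, T]
r4 m[φ6→X5] = [T, T, T]
r4 m[φ6→X14] = [T, T, T]
r4 m[φ7→X14] = [T, T, T]
r4 m[φ8→X6] = [F, F, T]
r4 m[X11→φ0] = [F, T, F]
r4 m[X11→φ1] = [F, T, F]
r4 m[X11→φ2] = [F, T, T]
r4 m[X11→φ4] = [F, T, F]
r4 m[X4→φ1] = [T, T, T]
r4 m[X5→φ6] = [T, T, T]
r4 m[X14→φ3] = [T, T, T]
r4 m[X14→φ6] = [T, T, T]
r4 m[X14→φ7] = [T, T, T]
r4 m[X6→φ4] = [F, F, T]
r4 m[X6→φ8] = [F, F, T]
r4 m[X2→φ2] = [T, T, T]
r4 m[X2→φ3] = [T, F, T]
r4 m[X0→φ5] = [T, T, T]
r4 m[X13→φ0] = [T, T, T]
r4 m[X13→φ5] = [F, T, F]
r5 m[φ0→X11] = [T, T, T]
r5 m[φ0→X13] = [F, T, F]
r5 m[φ1→X11] = [F, T, T]
r5 m[φ1→X4] = [T, T, T]
r5 m[φ2→X11] = [T, T, F]
r5 m[φ2→X2] = [T, F, T]
r5 m[φ3→X14] = [T, T, T]
r5 m[φ3→X2] = [T, T, T]
r5 m[φ4→X11] = [F, T, T]
r5 m[φ4→X6] = [F, F, T]
r5 m[φ5→X0] = [F, F, T]
r5 m[φ5→X13] = [T, T, T]
r5 m[φ6→X5] = [T, T, T]
r5 m[φ6→X14] = [T, T, T]
r5 m[φ7→X14] = [T, T, T]
r5 m[φ8→X6] = [F, F, T]
r5 m[X11→φ0] = [F, T, F]
r5 m[X11→φ1] = [F, T, F]
r5 m[X11→φ2] = [F, T, T]
r5 m[X11→φ4] = [F, T, F]
r5 m[X4→φ1] = [T, T, T]
r5 m[X5→φ6] = [T, T, T]
r5 m[X14→φ3] = [T, T, T]
r5 m[X14→φ6] = [T, T, T]
r5 m[X14→φ7] = [T, T, T]
r5 m[X6→φ4] = [F, F, T]
r5 m[X6→φ8] = [F, F, T]
r5 m[X2→φ2] = [T, T, T]
r5 m[X2→φ3] = [T, F, T]
r5 m[X0→φ5] = [T, T, T]
r5 m[X13→φ0] = [T, T, T]
r5 m[X13→φ5] = [F, T, F]
r6 m[φ0→X11] = [T, T, T]
r6 m[φ0→X13] = [F, T, F]
r6 m[φ1→X11] = [F, T, T]
r6 m[φ1→X4] = [T, T, T]
r6 m[φ2→X11] = [T, T, F]
r6 m[φ2→X2] = [T, F, T]
r6 m[φ3→X14] = [T, T, T]
r6 m[φ3→X2] = [T, T, T]
r6 m[φ4→X11] = [F, T, T]
r6 m[φ4→X6] = [F, F, T]
r6 m[φ5→X0] = [F, F, T]
r6 m[φ5→X13] = [T, T, T]
r6 m[φ6→X5] = [T, T, T]
r6 m[φ6→X14] = [T, T, T]
r6 m[φ7→X14] = [T, T, T]
r6 m[φ8→X6] = [F, F, T]
r6 m[X11→φ0] = [F, T, F]
r6 m[X11→φ1] = [F, T, F]
r6 m[X11→φ2] = [F, T, T]
r6 m[X11→φ4] = [F, T, F]
r6 m[X4→φ1] = [T, T, T]
r6 m[X5→φ6] = [T, T, T]
r6 m[X14→φ3] = [T, T, T]
r6 m[X14→φ6] = [T, T, T]
r6 m[X14→φ7] = [T, T, T]
r6 m[X6→φ4] = [F, F, T]
r6 m[X6→φ8] = [F, F, T]
r6 m[X2→φ2] = [T, T, T]
r6 m[X2→φ3] = [T, F, T]
r6 m[X0→φ5] = [T, T, T]
r6 m[X13→φ0] = [T, T, T]
r6 m[X13→φ5] = [F, T, F]
fixed point reached at round 6
b[X11] = ⊗ incoming = [F, T, F]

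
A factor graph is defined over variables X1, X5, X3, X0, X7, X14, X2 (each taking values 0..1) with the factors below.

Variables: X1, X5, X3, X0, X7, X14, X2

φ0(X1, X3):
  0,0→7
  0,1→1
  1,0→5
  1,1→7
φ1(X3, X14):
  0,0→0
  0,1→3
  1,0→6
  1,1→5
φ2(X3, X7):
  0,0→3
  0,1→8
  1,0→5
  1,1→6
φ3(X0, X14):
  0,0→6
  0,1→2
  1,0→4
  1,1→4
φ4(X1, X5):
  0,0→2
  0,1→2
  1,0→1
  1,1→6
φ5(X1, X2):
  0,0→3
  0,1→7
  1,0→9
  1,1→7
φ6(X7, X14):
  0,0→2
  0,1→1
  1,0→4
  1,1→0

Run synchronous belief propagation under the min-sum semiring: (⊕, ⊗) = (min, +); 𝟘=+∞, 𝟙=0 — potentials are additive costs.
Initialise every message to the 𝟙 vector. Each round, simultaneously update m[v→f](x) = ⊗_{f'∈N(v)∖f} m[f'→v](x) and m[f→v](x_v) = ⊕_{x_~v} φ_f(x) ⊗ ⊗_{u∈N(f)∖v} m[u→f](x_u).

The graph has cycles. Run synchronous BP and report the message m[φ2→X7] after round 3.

init: all messages = 𝟙 over 2 values
r1 m[φ0→X1] = [1, 5]
r1 m[φ0→X3] = [5, 1]
r1 m[φ1→X3] = [0, 5]
r1 m[φ1→X14] = [0, 3]
r1 m[φ2→X3] = [3, 5]
r1 m[φ2→X7] = [3, 6]
r1 m[φ3→X0] = [2, 4]
r1 m[φ3→X14] = [4, 2]
r1 m[φ4→X1] = [2, 1]
r1 m[φ4→X5] = [1, 2]
r1 m[φ5→X1] = [3, 7]
r1 m[φ5→X2] = [3, 7]
r1 m[φ6→X7] = [1, 0]
r1 m[φ6→X14] = [2, 0]
r1 m[X1→φ0] = [0, 0]
r1 m[X1→φ4] = [0, 0]
r1 m[X1→φ5] = [0, 0]
r1 m[X5→φ4] = [0, 0]
r1 m[X3→φ0] = [0, 0]
r1 m[X3→φ1] = [0, 0]
r1 m[X3→φ2] = [0, 0]
r1 m[X0→φ3] = [0, 0]
r1 m[X7→φ2] = [0, 0]
r1 m[X7→φ6] = [0, 0]
r1 m[X14→φ1] = [0, 0]
r1 m[X14→φ3] = [0, 0]
r1 m[X14→φ6] = [0, 0]
r1 m[X2→φ5] = [0, 0]
r2 m[φ0→X1] = [1, 5]
r2 m[φ0→X3] = [5, 1]
r2 m[φ1→X3] = [0, 5]
r2 m[φ1→X14] = [0, 3]
r2 m[φ2→X3] = [3, 5]
r2 m[φ2→X7] = [3, 6]
r2 m[φ3→X0] = [2, 4]
r2 m[φ3→X14] = [4, 2]
r2 m[φ4→X1] = [2, 1]
r2 m[φ4→X5] = [1, 2]
r2 m[φ5→X1] = [3, 7]
r2 m[φ5→X2] = [3, 7]
r2 m[φ6→X7] = [1, 0]
r2 m[φ6→X14] = [2, 0]
r2 m[X1→φ0] = [5, 8]
r2 m[X1→φ4] = [4, 12]
r2 m[X1→φ5] = [3, 6]
r2 m[X5→φ4] = [0, 0]
r2 m[X3→φ0] = [3, 10]
r2 m[X3→φ1] = [8, 6]
r2 m[X3→φ2] = [5, 6]
r2 m[X0→φ3] = [0, 0]
r2 m[X7→φ2] = [1, 0]
r2 m[X7→φ6] = [3, 6]
r2 m[X14→φ1] = [6, 2]
r2 m[X14→φ3] = [2, 3]
r2 m[X14→φ6] = [4, 5]
r2 m[X2→φ5] = [0, 0]
r3 m[φ0→X1] = [10, 8]
r3 m[φ0→X3] = [12, 6]
r3 m[φ1→X3] = [5, 7]
r3 m[φ1→X14] = [8, 11]
r3 m[φ2→X3] = [4, 6]
r3 m[φ2→X7] = [8, 12]
r3 m[φ3→X0] = [5, 6]
r3 m[φ3→X14] = [4, 2]
r3 m[φ4→X1] = [2, 1]
r3 m[φ4→X5] = [6, 6]
r3 m[φ5→X1] = [3, 7]
r3 m[φ5→X2] = [6, 10]
r3 m[φ6→X7] = [6, 5]
r3 m[φ6→X14] = [5, 4]
r3 m[X1→φ0] = [5, 8]
r3 m[X1→φ4] = [4, 12]
r3 m[X1→φ5] = [3, 6]
r3 m[X5→φ4] = [0, 0]
r3 m[X3→φ0] = [3, 10]
r3 m[X3→φ1] = [8, 6]
r3 m[X3→φ2] = [5, 6]
r3 m[X0→φ3] = [0, 0]
r3 m[X7→φ2] = [1, 0]
r3 m[X7→φ6] = [3, 6]
r3 m[X14→φ1] = [6, 2]
r3 m[X14→φ3] = [2, 3]
r3 m[X14→φ6] = [4, 5]
r3 m[X2→φ5] = [0, 0]

message @ round 3 = [8, 12]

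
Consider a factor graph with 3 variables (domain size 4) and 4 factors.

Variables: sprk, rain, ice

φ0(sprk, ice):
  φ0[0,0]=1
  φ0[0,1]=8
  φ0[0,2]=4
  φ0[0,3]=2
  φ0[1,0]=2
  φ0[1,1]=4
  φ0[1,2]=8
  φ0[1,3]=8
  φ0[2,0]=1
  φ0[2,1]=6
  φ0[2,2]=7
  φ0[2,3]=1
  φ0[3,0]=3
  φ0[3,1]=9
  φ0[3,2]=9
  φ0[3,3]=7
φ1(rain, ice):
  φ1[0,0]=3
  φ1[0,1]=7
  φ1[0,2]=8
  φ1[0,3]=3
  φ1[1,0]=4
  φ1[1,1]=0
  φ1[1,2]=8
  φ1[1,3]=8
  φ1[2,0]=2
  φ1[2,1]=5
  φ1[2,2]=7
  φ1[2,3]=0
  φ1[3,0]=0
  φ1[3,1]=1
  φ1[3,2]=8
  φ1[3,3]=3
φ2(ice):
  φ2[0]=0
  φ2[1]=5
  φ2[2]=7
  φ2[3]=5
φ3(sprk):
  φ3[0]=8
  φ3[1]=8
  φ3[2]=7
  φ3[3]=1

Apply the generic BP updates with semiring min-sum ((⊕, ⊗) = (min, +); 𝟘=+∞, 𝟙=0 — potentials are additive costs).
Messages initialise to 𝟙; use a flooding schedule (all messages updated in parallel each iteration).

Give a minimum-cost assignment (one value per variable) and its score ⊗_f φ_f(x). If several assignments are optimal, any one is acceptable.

init: all messages = 𝟙 over 4 values
r1 m[φ0→sprk] = [1, 2, 1, 3]
r1 m[φ0→ice] = [1, 4, 4, 1]
r1 m[φ1→rain] = [3, 0, 0, 0]
r1 m[φ1→ice] = [0, 0, 7, 0]
r1 m[φ2→ice] = [0, 5, 7, 5]
r1 m[φ3→sprk] = [8, 8, 7, 1]
r1 m[sprk→φ0] = [0, 0, 0, 0]
r1 m[sprk→φ3] = [0, 0, 0, 0]
r1 m[rain→φ1] = [0, 0, 0, 0]
r1 m[ice→φ0] = [0, 0, 0, 0]
r1 m[ice→φ1] = [0, 0, 0, 0]
r1 m[ice→φ2] = [0, 0, 0, 0]
r2 m[φ0→sprk] = [1, 2, 1, 3]
r2 m[φ0→ice] = [1, 4, 4, 1]
r2 m[φ1→rain] = [3, 0, 0, 0]
r2 m[φ1→ice] = [0, 0, 7, 0]
r2 m[φ2→ice] = [0, 5, 7, 5]
r2 m[φ3→sprk] = [8, 8, 7, 1]
r2 m[sprk→φ0] = [8, 8, 7, 1]
r2 m[sprk→φ3] = [1, 2, 1, 3]
r2 m[rain→φ1] = [0, 0, 0, 0]
r2 m[ice→φ0] = [0, 5, 14, 5]
r2 m[ice→φ1] = [1, 9, 11, 6]
r2 m[ice→φ2] = [1, 4, 11, 1]
r3 m[φ0→sprk] = [1, 2, 1, 3]
r3 m[φ0→ice] = [4, 10, 10, 8]
r3 m[φ1→rain] = [4, 5, 3, 1]
r3 m[φ1→ice] = [0, 0, 7, 0]
r3 m[φ2→ice] = [0, 5, 7, 5]
r3 m[φ3→sprk] = [8, 8, 7, 1]
r3 m[sprk→φ0] = [8, 8, 7, 1]
r3 m[sprk→φ3] = [1, 2, 1, 3]
r3 m[rain→φ1] = [0, 0, 0, 0]
r3 m[ice→φ0] = [0, 5, 14, 5]
r3 m[ice→φ1] = [1, 9, 11, 6]
r3 m[ice→φ2] = [1, 4, 11, 1]
r4 m[φ0→sprk] = [1, 2, 1, 3]
r4 m[φ0→ice] = [4, 10, 10, 8]
r4 m[φ1→rain] = [4, 5, 3, 1]
r4 m[φ1→ice] = [0, 0, 7, 0]
r4 m[φ2→ice] = [0, 5, 7, 5]
r4 m[φ3→sprk] = [8, 8, 7, 1]
r4 m[sprk→φ0] = [8, 8, 7, 1]
r4 m[sprk→φ3] = [1, 2, 1, 3]
r4 m[rain→φ1] = [0, 0, 0, 0]
r4 m[ice→φ0] = [0, 5, 14, 5]
r4 m[ice→φ1] = [4, 15, 17, 13]
r4 m[ice→φ2] = [4, 10, 17, 8]
r5 m[φ0→sprk] = [1, 2, 1, 3]
r5 m[φ0→ice] = [4, 10, 10, 8]
r5 m[φ1→rain] = [7, 8, 6, 4]
r5 m[φ1→ice] = [0, 0, 7, 0]
r5 m[φ2→ice] = [0, 5, 7, 5]
r5 m[φ3→sprk] = [8, 8, 7, 1]
r5 m[sprk→φ0] = [8, 8, 7, 1]
r5 m[sprk→φ3] = [1, 2, 1, 3]
r5 m[rain→φ1] = [0, 0, 0, 0]
r5 m[ice→φ0] = [0, 5, 14, 5]
r5 m[ice→φ1] = [4, 15, 17, 13]
r5 m[ice→φ2] = [4, 10, 17, 8]
r6 m[φ0→sprk] = [1, 2, 1, 3]
r6 m[φ0→ice] = [4, 10, 10, 8]
r6 m[φ1→rain] = [7, 8, 6, 4]
r6 m[φ1→ice] = [0, 0, 7, 0]
r6 m[φ2→ice] = [0, 5, 7, 5]
r6 m[φ3→sprk] = [8, 8, 7, 1]
r6 m[sprk→φ0] = [8, 8, 7, 1]
r6 m[sprk→φ3] = [1, 2, 1, 3]
r6 m[rain→φ1] = [0, 0, 0, 0]
r6 m[ice→φ0] = [0, 5, 14, 5]
r6 m[ice→φ1] = [4, 15, 17, 13]
r6 m[ice→φ2] = [4, 10, 17, 8]
fixed point reached at round 6
traceback from sprk: (sprk=3, rain=3, ice=0), score=4

assignment: (sprk=3, rain=3, ice=0); score = 4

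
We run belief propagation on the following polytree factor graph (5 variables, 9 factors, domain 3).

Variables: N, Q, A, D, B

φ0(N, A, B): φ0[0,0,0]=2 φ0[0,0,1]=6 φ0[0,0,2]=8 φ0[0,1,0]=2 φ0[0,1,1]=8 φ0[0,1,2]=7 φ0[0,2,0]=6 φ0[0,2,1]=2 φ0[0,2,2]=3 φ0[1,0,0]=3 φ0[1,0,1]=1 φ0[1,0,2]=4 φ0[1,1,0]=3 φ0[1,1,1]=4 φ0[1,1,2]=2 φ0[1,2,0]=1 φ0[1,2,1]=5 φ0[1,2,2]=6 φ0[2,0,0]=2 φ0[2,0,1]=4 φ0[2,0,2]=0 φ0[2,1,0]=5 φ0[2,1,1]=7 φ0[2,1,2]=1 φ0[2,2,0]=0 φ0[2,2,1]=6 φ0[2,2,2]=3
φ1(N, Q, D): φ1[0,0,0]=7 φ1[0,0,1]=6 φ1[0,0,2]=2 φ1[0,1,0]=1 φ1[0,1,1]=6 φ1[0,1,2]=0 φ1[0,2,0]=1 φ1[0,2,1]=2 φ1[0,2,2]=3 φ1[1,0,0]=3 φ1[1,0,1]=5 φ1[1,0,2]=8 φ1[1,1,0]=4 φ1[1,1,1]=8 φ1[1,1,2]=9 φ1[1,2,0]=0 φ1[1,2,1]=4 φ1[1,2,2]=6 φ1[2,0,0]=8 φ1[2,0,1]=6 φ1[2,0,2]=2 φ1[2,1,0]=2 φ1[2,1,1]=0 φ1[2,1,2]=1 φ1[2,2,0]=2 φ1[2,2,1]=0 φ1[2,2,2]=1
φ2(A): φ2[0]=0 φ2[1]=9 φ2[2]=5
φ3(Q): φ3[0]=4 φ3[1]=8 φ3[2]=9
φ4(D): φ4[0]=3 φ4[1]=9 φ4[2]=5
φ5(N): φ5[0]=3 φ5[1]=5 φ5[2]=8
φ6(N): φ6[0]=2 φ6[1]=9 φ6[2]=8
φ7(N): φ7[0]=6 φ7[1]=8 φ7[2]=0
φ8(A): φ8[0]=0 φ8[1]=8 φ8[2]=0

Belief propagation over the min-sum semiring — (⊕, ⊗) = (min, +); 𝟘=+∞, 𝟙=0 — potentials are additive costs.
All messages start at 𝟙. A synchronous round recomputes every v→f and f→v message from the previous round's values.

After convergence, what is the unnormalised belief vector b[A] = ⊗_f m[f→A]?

b[A] = [24, 41, 29]

init: all messages = 𝟙 over 3 values
r1 m[φ0→N] = [2, 1, 0]
r1 m[φ0→A] = [0, 1, 0]
r1 m[φ0→B] = [0, 1, 0]
r1 m[φ1→N] = [0, 0, 0]
r1 m[φ1→Q] = [2, 0, 0]
r1 m[φ1→D] = [0, 0, 0]
r1 m[φ2→A] = [0, 9, 5]
r1 m[φ3→Q] = [4, 8, 9]
r1 m[φ4→D] = [3, 9, 5]
r1 m[φ5→N] = [3, 5, 8]
r1 m[φ6→N] = [2, 9, 8]
r1 m[φ7→N] = [6, 8, 0]
r1 m[φ8→A] = [0, 8, 0]
r1 m[N→φ0] = [0, 0, 0]
r1 m[N→φ1] = [0, 0, 0]
r1 m[N→φ5] = [0, 0, 0]
r1 m[N→φ6] = [0, 0, 0]
r1 m[N→φ7] = [0, 0, 0]
r1 m[Q→φ1] = [0, 0, 0]
r1 m[Q→φ3] = [0, 0, 0]
r1 m[A→φ0] = [0, 0, 0]
r1 m[A→φ2] = [0, 0, 0]
r1 m[A→φ8] = [0, 0, 0]
r1 m[D→φ1] = [0, 0, 0]
r1 m[D→φ4] = [0, 0, 0]
r1 m[B→φ0] = [0, 0, 0]
r2 m[φ0→N] = [2, 1, 0]
r2 m[φ0→A] = [0, 1, 0]
r2 m[φ0→B] = [0, 1, 0]
r2 m[φ1→N] = [0, 0, 0]
r2 m[φ1→Q] = [2, 0, 0]
r2 m[φ1→D] = [0, 0, 0]
r2 m[φ2→A] = [0, 9, 5]
r2 m[φ3→Q] = [4, 8, 9]
r2 m[φ4→D] = [3, 9, 5]
r2 m[φ5→N] = [3, 5, 8]
r2 m[φ6→N] = [2, 9, 8]
r2 m[φ7→N] = [6, 8, 0]
r2 m[φ8→A] = [0, 8, 0]
r2 m[N→φ0] = [11, 22, 16]
r2 m[N→φ1] = [13, 23, 16]
r2 m[N→φ5] = [10, 18, 8]
r2 m[N→φ6] = [11, 14, 8]
r2 m[N→φ7] = [7, 15, 16]
r2 m[Q→φ1] = [4, 8, 9]
r2 m[Q→φ3] = [2, 0, 0]
r2 m[A→φ0] = [0, 17, 5]
r2 m[A→φ2] = [0, 9, 0]
r2 m[A→φ8] = [0, 10, 5]
r2 m[D→φ1] = [3, 9, 5]
r2 m[D→φ4] = [0, 0, 0]
r2 m[B→φ0] = [0, 0, 0]
r3 m[φ0→N] = [2, 1, 0]
r3 m[φ0→A] = [13, 13, 13]
r3 m[φ0→B] = [13, 17, 16]
r3 m[φ1→N] = [11, 10, 11]
r3 m[φ1→Q] = [20, 17, 17]
r3 m[φ1→D] = [22, 23, 19]
r3 m[φ2→A] = [0, 9, 5]
r3 m[φ3→Q] = [4, 8, 9]
r3 m[φ4→D] = [3, 9, 5]
r3 m[φ5→N] = [3, 5, 8]
r3 m[φ6→N] = [2, 9, 8]
r3 m[φ7→N] = [6, 8, 0]
r3 m[φ8→A] = [0, 8, 0]
r3 m[N→φ0] = [11, 22, 16]
r3 m[N→φ1] = [13, 23, 16]
r3 m[N→φ5] = [10, 18, 8]
r3 m[N→φ6] = [11, 14, 8]
r3 m[N→φ7] = [7, 15, 16]
r3 m[Q→φ1] = [4, 8, 9]
r3 m[Q→φ3] = [2, 0, 0]
r3 m[A→φ0] = [0, 17, 5]
r3 m[A→φ2] = [0, 9, 0]
r3 m[A→φ8] = [0, 10, 5]
r3 m[D→φ1] = [3, 9, 5]
r3 m[D→φ4] = [0, 0, 0]
r3 m[B→φ0] = [0, 0, 0]
r4 m[φ0→N] = [2, 1, 0]
r4 m[φ0→A] = [13, 13, 13]
r4 m[φ0→B] = [13, 17, 16]
r4 m[φ1→N] = [11, 10, 11]
r4 m[φ1→Q] = [20, 17, 17]
r4 m[φ1→D] = [22, 23, 19]
r4 m[φ2→A] = [0, 9, 5]
r4 m[φ3→Q] = [4, 8, 9]
r4 m[φ4→D] = [3, 9, 5]
r4 m[φ5→N] = [3, 5, 8]
r4 m[φ6→N] = [2, 9, 8]
r4 m[φ7→N] = [6, 8, 0]
r4 m[φ8→A] = [0, 8, 0]
r4 m[N→φ0] = [22, 32, 27]
r4 m[N→φ1] = [13, 23, 16]
r4 m[N→φ5] = [21, 28, 19]
r4 m[N→φ6] = [22, 24, 19]
r4 m[N→φ7] = [18, 25, 27]
r4 m[Q→φ1] = [4, 8, 9]
r4 m[Q→φ3] = [20, 17, 17]
r4 m[A→φ0] = [0, 17, 5]
r4 m[A→φ2] = [13, 21, 13]
r4 m[A→φ8] = [13, 22, 18]
r4 m[D→φ1] = [3, 9, 5]
r4 m[D→φ4] = [22, 23, 19]
r4 m[B→φ0] = [0, 0, 0]
r5 m[φ0→N] = [2, 1, 0]
r5 m[φ0→A] = [24, 24, 24]
r5 m[φ0→B] = [24, 28, 27]
r5 m[φ1→N] = [11, 10, 11]
r5 m[φ1→Q] = [20, 17, 17]
r5 m[φ1→D] = [22, 23, 19]
r5 m[φ2→A] = [0, 9, 5]
r5 m[φ3→Q] = [4, 8, 9]
r5 m[φ4→D] = [3, 9, 5]
r5 m[φ5→N] = [3, 5, 8]
r5 m[φ6→N] = [2, 9, 8]
r5 m[φ7→N] = [6, 8, 0]
r5 m[φ8→A] = [0, 8, 0]
r5 m[N→φ0] = [22, 32, 27]
r5 m[N→φ1] = [13, 23, 16]
r5 m[N→φ5] = [21, 28, 19]
r5 m[N→φ6] = [22, 24, 19]
r5 m[N→φ7] = [18, 25, 27]
r5 m[Q→φ1] = [4, 8, 9]
r5 m[Q→φ3] = [20, 17, 17]
r5 m[A→φ0] = [0, 17, 5]
r5 m[A→φ2] = [13, 21, 13]
r5 m[A→φ8] = [13, 22, 18]
r5 m[D→φ1] = [3, 9, 5]
r5 m[D→φ4] = [22, 23, 19]
r5 m[B→φ0] = [0, 0, 0]
r6 m[φ0→N] = [2, 1, 0]
r6 m[φ0→A] = [24, 24, 24]
r6 m[φ0→B] = [24, 28, 27]
r6 m[φ1→N] = [11, 10, 11]
r6 m[φ1→Q] = [20, 17, 17]
r6 m[φ1→D] = [22, 23, 19]
r6 m[φ2→A] = [0, 9, 5]
r6 m[φ3→Q] = [4, 8, 9]
r6 m[φ4→D] = [3, 9, 5]
r6 m[φ5→N] = [3, 5, 8]
r6 m[φ6→N] = [2, 9, 8]
r6 m[φ7→N] = [6, 8, 0]
r6 m[φ8→A] = [0, 8, 0]
r6 m[N→φ0] = [22, 32, 27]
r6 m[N→φ1] = [13, 23, 16]
r6 m[N→φ5] = [21, 28, 19]
r6 m[N→φ6] = [22, 24, 19]
r6 m[N→φ7] = [18, 25, 27]
r6 m[Q→φ1] = [4, 8, 9]
r6 m[Q→φ3] = [20, 17, 17]
r6 m[A→φ0] = [0, 17, 5]
r6 m[A→φ2] = [24, 32, 24]
r6 m[A→φ8] = [24, 33, 29]
r6 m[D→φ1] = [3, 9, 5]
r6 m[D→φ4] = [22, 23, 19]
r6 m[B→φ0] = [0, 0, 0]
r7 m[φ0→N] = [2, 1, 0]
r7 m[φ0→A] = [24, 24, 24]
r7 m[φ0→B] = [24, 28, 27]
r7 m[φ1→N] = [11, 10, 11]
r7 m[φ1→Q] = [20, 17, 17]
r7 m[φ1→D] = [22, 23, 19]
r7 m[φ2→A] = [0, 9, 5]
r7 m[φ3→Q] = [4, 8, 9]
r7 m[φ4→D] = [3, 9, 5]
r7 m[φ5→N] = [3, 5, 8]
r7 m[φ6→N] = [2, 9, 8]
r7 m[φ7→N] = [6, 8, 0]
r7 m[φ8→A] = [0, 8, 0]
r7 m[N→φ0] = [22, 32, 27]
r7 m[N→φ1] = [13, 23, 16]
r7 m[N→φ5] = [21, 28, 19]
r7 m[N→φ6] = [22, 24, 19]
r7 m[N→φ7] = [18, 25, 27]
r7 m[Q→φ1] = [4, 8, 9]
r7 m[Q→φ3] = [20, 17, 17]
r7 m[A→φ0] = [0, 17, 5]
r7 m[A→φ2] = [24, 32, 24]
r7 m[A→φ8] = [24, 33, 29]
r7 m[D→φ1] = [3, 9, 5]
r7 m[D→φ4] = [22, 23, 19]
r7 m[B→φ0] = [0, 0, 0]
fixed point reached at round 7
b[A] = ⊗ incoming = [24, 41, 29]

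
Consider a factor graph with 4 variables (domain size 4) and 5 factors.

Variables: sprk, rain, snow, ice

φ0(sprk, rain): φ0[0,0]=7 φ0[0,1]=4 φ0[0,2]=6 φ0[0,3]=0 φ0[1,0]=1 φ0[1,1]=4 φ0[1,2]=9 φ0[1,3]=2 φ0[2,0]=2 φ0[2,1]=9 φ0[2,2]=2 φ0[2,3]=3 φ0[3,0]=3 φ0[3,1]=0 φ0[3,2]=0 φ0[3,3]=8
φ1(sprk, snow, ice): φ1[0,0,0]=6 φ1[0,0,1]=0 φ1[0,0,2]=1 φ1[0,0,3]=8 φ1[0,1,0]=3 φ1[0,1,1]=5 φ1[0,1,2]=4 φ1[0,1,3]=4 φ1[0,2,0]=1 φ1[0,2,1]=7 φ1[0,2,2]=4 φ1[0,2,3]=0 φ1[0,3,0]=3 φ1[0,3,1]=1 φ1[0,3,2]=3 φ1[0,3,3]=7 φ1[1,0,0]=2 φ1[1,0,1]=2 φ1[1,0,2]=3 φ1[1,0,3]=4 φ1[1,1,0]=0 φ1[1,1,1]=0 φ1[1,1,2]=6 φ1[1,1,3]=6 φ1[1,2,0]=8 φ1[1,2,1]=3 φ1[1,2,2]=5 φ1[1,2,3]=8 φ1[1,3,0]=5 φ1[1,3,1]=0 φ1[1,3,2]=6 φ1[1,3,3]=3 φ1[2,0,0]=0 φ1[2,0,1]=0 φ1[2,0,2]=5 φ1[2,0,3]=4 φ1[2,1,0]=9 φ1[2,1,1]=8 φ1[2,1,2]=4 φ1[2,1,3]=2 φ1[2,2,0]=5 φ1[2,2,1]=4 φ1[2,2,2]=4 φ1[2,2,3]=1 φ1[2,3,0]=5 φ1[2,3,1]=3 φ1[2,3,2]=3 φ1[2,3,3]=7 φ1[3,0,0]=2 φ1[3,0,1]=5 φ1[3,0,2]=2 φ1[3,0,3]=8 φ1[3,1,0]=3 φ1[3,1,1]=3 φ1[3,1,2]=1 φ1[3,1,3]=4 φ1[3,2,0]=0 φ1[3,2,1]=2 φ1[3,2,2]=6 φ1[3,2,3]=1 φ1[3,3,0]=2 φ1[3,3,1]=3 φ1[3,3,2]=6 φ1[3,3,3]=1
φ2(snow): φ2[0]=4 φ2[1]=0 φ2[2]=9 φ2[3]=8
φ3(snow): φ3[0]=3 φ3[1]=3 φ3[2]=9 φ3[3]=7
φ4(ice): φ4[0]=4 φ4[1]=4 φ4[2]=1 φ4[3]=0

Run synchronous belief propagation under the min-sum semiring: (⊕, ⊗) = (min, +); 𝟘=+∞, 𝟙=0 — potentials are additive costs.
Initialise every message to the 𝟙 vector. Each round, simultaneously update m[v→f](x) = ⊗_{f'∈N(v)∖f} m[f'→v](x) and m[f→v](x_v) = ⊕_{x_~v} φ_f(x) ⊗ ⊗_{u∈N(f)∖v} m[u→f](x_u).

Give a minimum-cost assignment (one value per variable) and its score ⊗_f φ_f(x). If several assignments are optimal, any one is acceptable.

init: all messages = 𝟙 over 4 values
r1 m[φ0→sprk] = [0, 1, 2, 0]
r1 m[φ0→rain] = [1, 0, 0, 0]
r1 m[φ1→sprk] = [0, 0, 0, 0]
r1 m[φ1→snow] = [0, 0, 0, 0]
r1 m[φ1→ice] = [0, 0, 1, 0]
r1 m[φ2→snow] = [4, 0, 9, 8]
r1 m[φ3→snow] = [3, 3, 9, 7]
r1 m[φ4→ice] = [4, 4, 1, 0]
r1 m[sprk→φ0] = [0, 0, 0, 0]
r1 m[sprk→φ1] = [0, 0, 0, 0]
r1 m[rain→φ0] = [0, 0, 0, 0]
r1 m[snow→φ1] = [0, 0, 0, 0]
r1 m[snow→φ2] = [0, 0, 0, 0]
r1 m[snow→φ3] = [0, 0, 0, 0]
r1 m[ice→φ1] = [0, 0, 0, 0]
r1 m[ice→φ4] = [0, 0, 0, 0]
r2 m[φ0→sprk] = [0, 1, 2, 0]
r2 m[φ0→rain] = [1, 0, 0, 0]
r2 m[φ1→sprk] = [0, 0, 0, 0]
r2 m[φ1→snow] = [0, 0, 0, 0]
r2 m[φ1→ice] = [0, 0, 1, 0]
r2 m[φ2→snow] = [4, 0, 9, 8]
r2 m[φ3→snow] = [3, 3, 9, 7]
r2 m[φ4→ice] = [4, 4, 1, 0]
r2 m[sprk→φ0] = [0, 0, 0, 0]
r2 m[sprk→φ1] = [0, 1, 2, 0]
r2 m[rain→φ0] = [0, 0, 0, 0]
r2 m[snow→φ1] = [7, 3, 18, 15]
r2 m[snow→φ2] = [3, 3, 9, 7]
r2 m[snow→φ3] = [4, 0, 9, 8]
r2 m[ice→φ1] = [4, 4, 1, 0]
r2 m[ice→φ4] = [0, 0, 1, 0]
r3 m[φ0→sprk] = [0, 1, 2, 0]
r3 m[φ0→rain] = [1, 0, 0, 0]
r3 m[φ1→sprk] = [7, 7, 5, 5]
r3 m[φ1→snow] = [2, 2, 0, 1]
r3 m[φ1→ice] = [4, 4, 4, 7]
r3 m[φ2→snow] = [4, 0, 9, 8]
r3 m[φ3→snow] = [3, 3, 9, 7]
r3 m[φ4→ice] = [4, 4, 1, 0]
r3 m[sprk→φ0] = [0, 0, 0, 0]
r3 m[sprk→φ1] = [0, 1, 2, 0]
r3 m[rain→φ0] = [0, 0, 0, 0]
r3 m[snow→φ1] = [7, 3, 18, 15]
r3 m[snow→φ2] = [3, 3, 9, 7]
r3 m[snow→φ3] = [4, 0, 9, 8]
r3 m[ice→φ1] = [4, 4, 1, 0]
r3 m[ice→φ4] = [0, 0, 1, 0]
r4 m[φ0→sprk] = [0, 1, 2, 0]
r4 m[φ0→rain] = [1, 0, 0, 0]
r4 m[φ1→sprk] = [7, 7, 5, 5]
r4 m[φ1→snow] = [2, 2, 0, 1]
r4 m[φ1→ice] = [4, 4, 4, 7]
r4 m[φ2→snow] = [4, 0, 9, 8]
r4 m[φ3→snow] = [3, 3, 9, 7]
r4 m[φ4→ice] = [4, 4, 1, 0]
r4 m[sprk→φ0] = [7, 7, 5, 5]
r4 m[sprk→φ1] = [0, 1, 2, 0]
r4 m[rain→φ0] = [0, 0, 0, 0]
r4 m[snow→φ1] = [7, 3, 18, 15]
r4 m[snow→φ2] = [5, 5, 9, 8]
r4 m[snow→φ3] = [6, 2, 9, 9]
r4 m[ice→φ1] = [4, 4, 1, 0]
r4 m[ice→φ4] = [4, 4, 4, 7]
r5 m[φ0→sprk] = [0, 1, 2, 0]
r5 m[φ0→rain] = [7, 5, 5, 7]
r5 m[φ1→sprk] = [7, 7, 5, 5]
r5 m[φ1→snow] = [2, 2, 0, 1]
r5 m[φ1→ice] = [4, 4, 4, 7]
r5 m[φ2→snow] = [4, 0, 9, 8]
r5 m[φ3→snow] = [3, 3, 9, 7]
r5 m[φ4→ice] = [4, 4, 1, 0]
r5 m[sprk→φ0] = [7, 7, 5, 5]
r5 m[sprk→φ1] = [0, 1, 2, 0]
r5 m[rain→φ0] = [0, 0, 0, 0]
r5 m[snow→φ1] = [7, 3, 18, 15]
r5 m[snow→φ2] = [5, 5, 9, 8]
r5 m[snow→φ3] = [6, 2, 9, 9]
r5 m[ice→φ1] = [4, 4, 1, 0]
r5 m[ice→φ4] = [4, 4, 4, 7]
r6 m[φ0→sprk] = [0, 1, 2, 0]
r6 m[φ0→rain] = [7, 5, 5, 7]
r6 m[φ1→sprk] = [7, 7, 5, 5]
r6 m[φ1→snow] = [2, 2, 0, 1]
r6 m[φ1→ice] = [4, 4, 4, 7]
r6 m[φ2→snow] = [4, 0, 9, 8]
r6 m[φ3→snow] = [3, 3, 9, 7]
r6 m[φ4→ice] = [4, 4, 1, 0]
r6 m[sprk→φ0] = [7, 7, 5, 5]
r6 m[sprk→φ1] = [0, 1, 2, 0]
r6 m[rain→φ0] = [0, 0, 0, 0]
r6 m[snow→φ1] = [7, 3, 18, 15]
r6 m[snow→φ2] = [5, 5, 9, 8]
r6 m[snow→φ3] = [6, 2, 9, 9]
r6 m[ice→φ1] = [4, 4, 1, 0]
r6 m[ice→φ4] = [4, 4, 4, 7]
fixed point reached at round 6
traceback from sprk: (sprk=3, rain=1, snow=1, ice=2), score=5

assignment: (sprk=3, rain=1, snow=1, ice=2); score = 5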